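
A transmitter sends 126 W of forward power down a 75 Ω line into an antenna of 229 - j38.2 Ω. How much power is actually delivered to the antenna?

P_delivered ≈ 92.2 W

|Γ| = |(154 − j38.2)/(304 − j38.2)| = 0.518
|Γ|² = 0.268
P_refl = |Γ|²·P_inc = 33.8 W, P_del = (1 − |Γ|²)·P_inc = 92.2 W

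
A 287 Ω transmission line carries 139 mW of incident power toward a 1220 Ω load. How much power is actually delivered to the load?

Γ = (1220 − 287)/(1220 + 287) = 0.619
|Γ|² = 0.383
P_refl = |Γ|²·P_inc = 53.3 mW, P_del = (1 − |Γ|²)·P_inc = 85.7 mW

P_delivered ≈ 85.7 mW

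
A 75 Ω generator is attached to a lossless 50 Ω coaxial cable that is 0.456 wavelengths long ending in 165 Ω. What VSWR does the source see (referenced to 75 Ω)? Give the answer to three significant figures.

βl = 2π × 0.456 = 164°
tan(βl) = -0.284
Z_in = Z_0·(Z_L + jZ_0·tanβl)/(Z_0 + jZ_L·tanβl) = 95 + j74.8 Ω
Γ_s = (Z_in − Z_s)/(Z_in + Z_s) = (20 + j74.8)/(170 + j74.8), |Γ_s| = 0.417
VSWR = (1 + |Γ_s|)/(1 − |Γ_s|)

VSWR ≈ 2.43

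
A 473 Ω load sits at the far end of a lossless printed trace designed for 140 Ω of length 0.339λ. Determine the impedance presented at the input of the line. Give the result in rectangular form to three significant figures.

Z_in ≈ 55.8 + j77.3 Ω

βl = 2π × 0.339 = 122°
tan(βl) = tan(122°) = -1.6
Z_in = Z_0·(Z_L + jZ_0·tanβl)/(Z_0 + jZ_L·tanβl)
     = 140·(473 − j224)/(140 − j756)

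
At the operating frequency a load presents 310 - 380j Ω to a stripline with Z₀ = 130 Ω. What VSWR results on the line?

VSWR ≈ 6.23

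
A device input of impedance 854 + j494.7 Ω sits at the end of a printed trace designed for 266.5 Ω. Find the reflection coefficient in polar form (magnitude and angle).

Γ = (Z_L − Z_0)/(Z_L + Z_0) = (587.5 + j494.7)/(1120 + j494.7)
|Γ| = 768/1220 = 0.627

Γ ≈ 0.627 ∠ 16.3°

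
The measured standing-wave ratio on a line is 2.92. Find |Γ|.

|Γ| = (S − 1)/(S + 1) = (2.92 − 1)/(2.92 + 1) = 1.92/3.92

|Γ| ≈ 0.49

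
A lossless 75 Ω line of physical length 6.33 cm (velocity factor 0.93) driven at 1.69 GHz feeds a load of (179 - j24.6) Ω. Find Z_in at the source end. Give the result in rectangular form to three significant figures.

Z_in ≈ 63.4 + j62.6 Ω

λ = v/f = 0.93·c / 1.69 GHz = 0.165 m
βl = 2π·l/λ = 2π × 0.383 = 138°
tan(βl) = tan(138°) = -0.899
Z_in = Z_0·(Z_L + jZ_0·tanβl)/(Z_0 + jZ_L·tanβl)
     = 75·(179 − j92)/(52.9 − j161)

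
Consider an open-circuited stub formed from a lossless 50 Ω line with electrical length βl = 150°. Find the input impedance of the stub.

Z_in ≈ +j86.6 Ω

tan(βl) = -0.577
For an open-circuited stub, Z_in = −jZ_0·cot(βl) = −jZ_0/tan(βl)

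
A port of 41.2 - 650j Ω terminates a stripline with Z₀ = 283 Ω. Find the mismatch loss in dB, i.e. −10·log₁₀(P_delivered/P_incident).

Γ = (-241.8 − j650)/(324.2 − j650), |Γ| = 0.955
|Γ|² = 0.912, so P_del/P_inc = 1 − |Γ|² = 0.0884
ML = −10·log₁₀(1 − |Γ|²)

mismatch loss ≈ 10.5 dB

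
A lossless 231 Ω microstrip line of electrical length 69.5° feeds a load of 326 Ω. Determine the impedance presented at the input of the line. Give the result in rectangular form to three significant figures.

tan(βl) = tan(69.5°) = 2.67
Z_in = Z_0·(Z_L + jZ_0·tanβl)/(Z_0 + jZ_L·tanβl)
     = 231·(326 + j618)/(231 + j872)

Z_in ≈ 174 − j40.2 Ω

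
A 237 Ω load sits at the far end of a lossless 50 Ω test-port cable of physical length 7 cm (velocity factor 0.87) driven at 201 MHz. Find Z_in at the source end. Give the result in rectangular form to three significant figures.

Z_in ≈ 70.3 − j99.8 Ω

λ = v/f = 0.87·c / 201 MHz = 1.3 m
βl = 2π·l/λ = 2π × 0.0539 = 19.4°
tan(βl) = tan(19.4°) = 0.352
Z_in = Z_0·(Z_L + jZ_0·tanβl)/(Z_0 + jZ_L·tanβl)
     = 50·(237 + j17.6)/(50 + j83.5)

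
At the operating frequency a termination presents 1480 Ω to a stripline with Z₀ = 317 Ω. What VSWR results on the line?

Γ = (1480 − 317)/(1480 + 317) = 0.647
VSWR = (1 + 0.647)/(1 − 0.647)

VSWR ≈ 4.67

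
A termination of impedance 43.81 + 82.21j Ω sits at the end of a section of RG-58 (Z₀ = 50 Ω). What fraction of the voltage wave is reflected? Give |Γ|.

Γ = (Z_L − Z_0)/(Z_L + Z_0) = (-6.19 + j82.21)/(93.81 + j82.21)
|Γ| = 82.4/125

|Γ| ≈ 0.661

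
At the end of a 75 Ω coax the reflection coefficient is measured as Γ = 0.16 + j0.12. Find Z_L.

Z_L ≈ 100 + j25 Ω

Z_L = Z_0·(1 + Γ)/(1 − Γ) = 75·(1.16 + j0.12)/(0.84 − j0.12)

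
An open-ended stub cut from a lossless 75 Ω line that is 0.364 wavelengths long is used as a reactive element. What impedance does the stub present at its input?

βl = 2π × 0.364 = 131°
tan(βl) = -1.15
For an open-ended stub, Z_in = −jZ_0·cot(βl) = −jZ_0/tan(βl)

Z_in ≈ +j65.3 Ω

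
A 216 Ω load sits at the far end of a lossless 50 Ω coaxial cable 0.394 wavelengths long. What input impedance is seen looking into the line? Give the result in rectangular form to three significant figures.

Z_in ≈ 27.9 + j55.4 Ω

βl = 2π × 0.394 = 142°
tan(βl) = tan(142°) = -0.786
Z_in = Z_0·(Z_L + jZ_0·tanβl)/(Z_0 + jZ_L·tanβl)
     = 50·(216 − j39.3)/(50 − j170)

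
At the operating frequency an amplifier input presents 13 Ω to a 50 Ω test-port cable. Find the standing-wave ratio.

Γ = (13 − 50)/(13 + 50) = -0.587
VSWR = (1 + 0.587)/(1 − 0.587)

VSWR ≈ 3.85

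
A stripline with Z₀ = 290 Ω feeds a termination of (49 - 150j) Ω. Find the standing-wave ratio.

VSWR ≈ 7.54

Γ = (Z_L − Z_0)/(Z_L + Z_0) = (-241 − j150)/(339 − j150)
|Γ| = 284/371 = 0.766
VSWR = (1 + |Γ|)/(1 − |Γ|) = 1.77/0.234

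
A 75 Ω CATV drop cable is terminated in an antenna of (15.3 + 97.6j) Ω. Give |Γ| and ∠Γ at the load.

Γ = (Z_L − Z_0)/(Z_L + Z_0) = (-59.7 + j97.6)/(90.3 + j97.6)
|Γ| = 114/133 = 0.86

Γ ≈ 0.86 ∠ 74.2°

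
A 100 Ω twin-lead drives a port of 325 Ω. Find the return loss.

RL ≈ 5.52 dB

Γ = (325 − 100)/(325 + 100) = 0.529
RL = −20·log₁₀|Γ| = −20·log₁₀(0.529)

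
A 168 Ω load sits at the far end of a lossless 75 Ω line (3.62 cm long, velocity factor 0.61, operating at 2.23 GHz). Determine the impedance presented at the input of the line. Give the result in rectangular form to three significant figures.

λ = v/f = 0.61·c / 2.23 GHz = 0.0821 m
βl = 2π·l/λ = 2π × 0.441 = 159°
tan(βl) = tan(159°) = -0.388
Z_in = Z_0·(Z_L + jZ_0·tanβl)/(Z_0 + jZ_L·tanβl)
     = 75·(168 − j29.1)/(75 − j65.1)

Z_in ≈ 110 + j66.6 Ω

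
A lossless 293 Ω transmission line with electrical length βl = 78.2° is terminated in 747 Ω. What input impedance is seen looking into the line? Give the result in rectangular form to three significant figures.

tan(βl) = tan(78.2°) = 4.79
Z_in = Z_0·(Z_L + jZ_0·tanβl)/(Z_0 + jZ_L·tanβl)
     = 293·(747 + j1400)/(293 + j3580)

Z_in ≈ 119 − j51.4 Ω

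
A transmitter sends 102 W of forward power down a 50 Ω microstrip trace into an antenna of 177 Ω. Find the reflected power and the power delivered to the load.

Γ = (177 − 50)/(177 + 50) = 0.559
|Γ|² = 0.313
P_refl = |Γ|²·P_inc = 31.9 W, P_del = (1 − |Γ|²)·P_inc = 70.1 W

P_reflected ≈ 31.9 W; P_delivered ≈ 70.1 W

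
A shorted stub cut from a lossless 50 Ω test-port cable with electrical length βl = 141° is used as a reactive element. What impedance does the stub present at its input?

tan(βl) = -0.81
For a shorted stub, Z_in = jZ_0·tan(βl)

Z_in ≈ −j40.5 Ω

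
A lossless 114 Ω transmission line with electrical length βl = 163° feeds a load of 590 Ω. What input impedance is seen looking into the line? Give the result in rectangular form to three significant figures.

tan(βl) = tan(163°) = -0.306
Z_in = Z_0·(Z_L + jZ_0·tanβl)/(Z_0 + jZ_L·tanβl)
     = 114·(590 − j34.9)/(114 − j180)

Z_in ≈ 184 + j257 Ω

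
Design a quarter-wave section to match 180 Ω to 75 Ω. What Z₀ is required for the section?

Z_qwt ≈ 116 Ω

Z_qwt = √(Z_0·R_L) = √(75 × 180) = √13500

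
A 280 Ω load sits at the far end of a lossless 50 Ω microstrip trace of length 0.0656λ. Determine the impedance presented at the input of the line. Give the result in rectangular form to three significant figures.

Z_in ≈ 47.7 − j94.9 Ω

βl = 2π × 0.0656 = 23.6°
tan(βl) = tan(23.6°) = 0.437
Z_in = Z_0·(Z_L + jZ_0·tanβl)/(Z_0 + jZ_L·tanβl)
     = 50·(280 + j21.9)/(50 + j122)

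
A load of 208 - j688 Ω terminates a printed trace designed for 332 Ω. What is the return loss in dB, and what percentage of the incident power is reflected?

Γ = (-124 − j688)/(540 − j688), |Γ| = 0.799
RL = −20·log₁₀(0.799) = 1.95 dB
P_refl/P_inc = |Γ|² = 0.639

RL ≈ 1.95 dB; 63.9% of incident power reflected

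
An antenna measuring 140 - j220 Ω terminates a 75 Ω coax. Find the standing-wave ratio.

VSWR ≈ 6.87

Γ = (Z_L − Z_0)/(Z_L + Z_0) = (65 − j220)/(215 − j220)
|Γ| = 229/308 = 0.746
VSWR = (1 + |Γ|)/(1 − |Γ|) = 1.75/0.254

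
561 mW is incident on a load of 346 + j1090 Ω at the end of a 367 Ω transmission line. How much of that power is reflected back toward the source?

P_reflected ≈ 393 mW

|Γ| = |(-21 + j1090)/(713 + j1090)| = 0.837
|Γ|² = 0.701
P_refl = |Γ|²·P_inc = 393 mW, P_del = (1 − |Γ|²)·P_inc = 168 mW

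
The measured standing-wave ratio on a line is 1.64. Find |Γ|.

|Γ| = (S − 1)/(S + 1) = (1.64 − 1)/(1.64 + 1) = 0.64/2.64

|Γ| ≈ 0.242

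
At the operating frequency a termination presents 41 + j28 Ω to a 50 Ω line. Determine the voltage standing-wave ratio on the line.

Γ = (Z_L − Z_0)/(Z_L + Z_0) = (-9 + j28)/(91 + j28)
|Γ| = 29.4/95.2 = 0.309
VSWR = (1 + |Γ|)/(1 − |Γ|) = 1.31/0.691

VSWR ≈ 1.89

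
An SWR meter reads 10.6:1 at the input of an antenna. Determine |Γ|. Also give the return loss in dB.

|Γ| ≈ 0.828; return loss ≈ 1.64 dB

|Γ| = (S − 1)/(S + 1) = (10.6 − 1)/(10.6 + 1) = 9.6/11.6
RL = −20·log₁₀|Γ| = −20·log₁₀(0.828)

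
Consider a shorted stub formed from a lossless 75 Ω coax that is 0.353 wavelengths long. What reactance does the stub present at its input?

βl = 2π × 0.353 = 127°
tan(βl) = -1.32
For a shorted stub, Z_in = jZ_0·tan(βl)

X_in ≈ -99.2 Ω (capacitive)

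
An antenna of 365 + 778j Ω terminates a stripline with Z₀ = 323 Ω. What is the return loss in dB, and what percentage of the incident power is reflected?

Γ = (42 + j778)/(688 + j778), |Γ| = 0.75
RL = −20·log₁₀(0.75) = 2.5 dB
P_refl/P_inc = |Γ|² = 0.563

RL ≈ 2.5 dB; 56.3% of incident power reflected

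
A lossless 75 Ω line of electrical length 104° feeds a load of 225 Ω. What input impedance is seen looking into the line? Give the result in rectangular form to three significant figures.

Z_in ≈ 26.4 + j16.5 Ω

tan(βl) = tan(104°) = -4.01
Z_in = Z_0·(Z_L + jZ_0·tanβl)/(Z_0 + jZ_L·tanβl)
     = 75·(225 − j301)/(75 − j902)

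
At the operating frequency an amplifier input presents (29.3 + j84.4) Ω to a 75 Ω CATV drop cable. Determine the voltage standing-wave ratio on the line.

Γ = (Z_L − Z_0)/(Z_L + Z_0) = (-45.7 + j84.4)/(104.3 + j84.4)
|Γ| = 96/134 = 0.715
VSWR = (1 + |Γ|)/(1 − |Γ|) = 1.72/0.285

VSWR ≈ 6.03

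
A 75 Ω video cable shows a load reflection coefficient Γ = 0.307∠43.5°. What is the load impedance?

Z_L = Z_0·(1 + Γ)/(1 − Γ) = 75·(1.22 + j0.211)/(0.777 − j0.211)

Z_L ≈ 105 + j48.9 Ω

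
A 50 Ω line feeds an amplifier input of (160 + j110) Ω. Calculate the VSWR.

Γ = (Z_L − Z_0)/(Z_L + Z_0) = (110 + j110)/(210 + j110)
|Γ| = 156/237 = 0.656
VSWR = (1 + |Γ|)/(1 − |Γ|) = 1.66/0.344

VSWR ≈ 4.82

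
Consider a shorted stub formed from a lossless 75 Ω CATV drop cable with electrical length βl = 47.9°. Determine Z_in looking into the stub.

tan(βl) = 1.11
For a shorted stub, Z_in = jZ_0·tan(βl)

Z_in ≈ +j83 Ω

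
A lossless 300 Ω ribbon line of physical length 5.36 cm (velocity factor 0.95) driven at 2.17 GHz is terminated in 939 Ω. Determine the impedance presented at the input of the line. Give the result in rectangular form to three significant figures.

Z_in ≈ 259 + j333 Ω

λ = v/f = 0.95·c / 2.17 GHz = 0.131 m
βl = 2π·l/λ = 2π × 0.408 = 147°
tan(βl) = tan(147°) = -0.651
Z_in = Z_0·(Z_L + jZ_0·tanβl)/(Z_0 + jZ_L·tanβl)
     = 300·(939 − j195)/(300 − j612)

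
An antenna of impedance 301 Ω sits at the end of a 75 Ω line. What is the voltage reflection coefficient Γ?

Γ = 0.601

Γ = (Z_L − Z_0)/(Z_L + Z_0) = (301 − 75)/(301 + 75) = 226/376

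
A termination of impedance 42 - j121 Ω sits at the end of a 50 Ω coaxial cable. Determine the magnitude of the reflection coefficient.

Γ = (Z_L − Z_0)/(Z_L + Z_0) = (-8 − j121)/(92 − j121)
|Γ| = 121/152

|Γ| ≈ 0.798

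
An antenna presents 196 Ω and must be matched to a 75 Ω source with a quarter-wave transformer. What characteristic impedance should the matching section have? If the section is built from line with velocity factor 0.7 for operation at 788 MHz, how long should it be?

Z_qwt ≈ 121 Ω; length ≈ 6.66 cm

Z_qwt = √(Z_0·R_L) = √(75 × 196) = √14700
λ = 0.7·c/f = 0.266 m, so l = λ/4 = 0.0666 m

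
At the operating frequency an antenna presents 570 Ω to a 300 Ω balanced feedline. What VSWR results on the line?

VSWR ≈ 1.9

Γ = (570 − 300)/(570 + 300) = 0.31
VSWR = (1 + 0.31)/(1 − 0.31)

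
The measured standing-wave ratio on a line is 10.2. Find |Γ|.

|Γ| ≈ 0.821

|Γ| = (S − 1)/(S + 1) = (10.2 − 1)/(10.2 + 1) = 9.2/11.2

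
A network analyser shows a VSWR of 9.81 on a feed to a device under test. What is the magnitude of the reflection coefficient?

|Γ| ≈ 0.815

|Γ| = (S − 1)/(S + 1) = (9.81 − 1)/(9.81 + 1) = 8.81/10.8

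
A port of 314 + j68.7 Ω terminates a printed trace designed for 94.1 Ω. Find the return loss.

Γ = (219.9 + j68.7)/(408.1 + j68.7), |Γ| = 0.557
RL = −20·log₁₀|Γ| = −20·log₁₀(0.557)

RL ≈ 5.09 dB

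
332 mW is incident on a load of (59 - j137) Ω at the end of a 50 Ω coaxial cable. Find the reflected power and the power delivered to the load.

|Γ| = |(9 − j137)/(109 − j137)| = 0.784
|Γ|² = 0.615
P_refl = |Γ|²·P_inc = 204 mW, P_del = (1 − |Γ|²)·P_inc = 128 mW

P_reflected ≈ 204 mW; P_delivered ≈ 128 mW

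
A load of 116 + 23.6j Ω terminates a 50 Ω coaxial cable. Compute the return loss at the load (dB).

Γ = (66 + j23.6)/(166 + j23.6), |Γ| = 0.418
RL = −20·log₁₀|Γ| = −20·log₁₀(0.418)

RL ≈ 7.58 dB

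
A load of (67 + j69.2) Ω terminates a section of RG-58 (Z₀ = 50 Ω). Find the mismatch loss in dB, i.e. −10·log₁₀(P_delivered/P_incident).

mismatch loss ≈ 1.4 dB

Γ = (17 + j69.2)/(117 + j69.2), |Γ| = 0.524
|Γ|² = 0.275, so P_del/P_inc = 1 − |Γ|² = 0.725
ML = −10·log₁₀(1 − |Γ|²)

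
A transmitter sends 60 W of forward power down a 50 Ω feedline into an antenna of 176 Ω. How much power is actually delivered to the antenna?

Γ = (176 − 50)/(176 + 50) = 0.558
|Γ|² = 0.311
P_refl = |Γ|²·P_inc = 18.6 W, P_del = (1 − |Γ|²)·P_inc = 41.4 W

P_delivered ≈ 41.4 W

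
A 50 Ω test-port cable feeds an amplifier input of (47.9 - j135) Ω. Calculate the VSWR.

VSWR ≈ 9.51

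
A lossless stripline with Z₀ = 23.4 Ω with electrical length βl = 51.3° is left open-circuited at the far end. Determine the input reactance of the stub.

X_in ≈ -18.7 Ω (capacitive)

tan(βl) = 1.25
For an open-circuited stub, Z_in = −jZ_0·cot(βl) = −jZ_0/tan(βl)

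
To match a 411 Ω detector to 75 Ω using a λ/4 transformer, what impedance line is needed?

Z_qwt = √(Z_0·R_L) = √(75 × 411) = √30820

Z_qwt ≈ 176 Ω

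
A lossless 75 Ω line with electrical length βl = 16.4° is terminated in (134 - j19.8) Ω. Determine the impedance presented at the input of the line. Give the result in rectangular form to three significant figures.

tan(βl) = tan(16.4°) = 0.294
Z_in = Z_0·(Z_L + jZ_0·tanβl)/(Z_0 + jZ_L·tanβl)
     = 75·(134 + j2.27)/(80.8 + j39.4)

Z_in ≈ 101 − j47.3 Ω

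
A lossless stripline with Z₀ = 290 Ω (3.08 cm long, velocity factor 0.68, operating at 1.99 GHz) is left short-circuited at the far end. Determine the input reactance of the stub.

X_in ≈ -884 Ω (capacitive)

λ = v/f = 0.68·c / 1.99 GHz = 0.103 m
βl = 2π·l/λ = 2π × 0.3 = 108°
tan(βl) = -3.05
For a short-circuited stub, Z_in = jZ_0·tan(βl)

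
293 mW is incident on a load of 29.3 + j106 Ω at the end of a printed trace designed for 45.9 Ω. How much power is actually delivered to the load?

P_delivered ≈ 93.3 mW

|Γ| = |(-16.6 + j106)/(75.2 + j106)| = 0.826
|Γ|² = 0.682
P_refl = |Γ|²·P_inc = 200 mW, P_del = (1 − |Γ|²)·P_inc = 93.3 mW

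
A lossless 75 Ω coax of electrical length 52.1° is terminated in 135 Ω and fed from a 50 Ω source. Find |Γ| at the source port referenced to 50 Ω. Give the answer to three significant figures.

tan(βl) = 1.28
Z_in = Z_0·(Z_L + jZ_0·tanβl)/(Z_0 + jZ_L·tanβl) = 56.4 − j34 Ω
Γ_s = (Z_in − Z_s)/(Z_in + Z_s) = (6.37 − j34)/(106 − j34), |Γ_s| = 0.31

|Γ| ≈ 0.31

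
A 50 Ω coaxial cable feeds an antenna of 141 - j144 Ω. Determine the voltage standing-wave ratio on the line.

Γ = (Z_L − Z_0)/(Z_L + Z_0) = (91 − j144)/(191 − j144)
|Γ| = 170/239 = 0.712
VSWR = (1 + |Γ|)/(1 − |Γ|) = 1.71/0.288

VSWR ≈ 5.95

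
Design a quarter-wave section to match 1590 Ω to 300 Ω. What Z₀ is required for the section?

Z_qwt = √(Z_0·R_L) = √(300 × 1590) = √477000

Z_qwt ≈ 691 Ω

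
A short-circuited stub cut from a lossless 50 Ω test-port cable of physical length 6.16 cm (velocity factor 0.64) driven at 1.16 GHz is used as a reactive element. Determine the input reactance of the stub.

X_in ≈ -51.8 Ω (capacitive)

λ = v/f = 0.64·c / 1.16 GHz = 0.166 m
βl = 2π·l/λ = 2π × 0.372 = 134°
tan(βl) = -1.04
For a short-circuited stub, Z_in = jZ_0·tan(βl)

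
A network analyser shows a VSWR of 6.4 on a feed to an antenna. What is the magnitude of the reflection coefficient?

|Γ| ≈ 0.73

|Γ| = (S − 1)/(S + 1) = (6.4 − 1)/(6.4 + 1) = 5.4/7.4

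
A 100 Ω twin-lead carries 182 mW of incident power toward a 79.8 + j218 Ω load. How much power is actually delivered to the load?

P_delivered ≈ 72.8 mW

|Γ| = |(-20.2 + j218)/(179.8 + j218)| = 0.775
|Γ|² = 0.6
P_refl = |Γ|²·P_inc = 109 mW, P_del = (1 − |Γ|²)·P_inc = 72.8 mW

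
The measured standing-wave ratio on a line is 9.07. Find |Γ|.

|Γ| = (S − 1)/(S + 1) = (9.07 − 1)/(9.07 + 1) = 8.07/10.1

|Γ| ≈ 0.801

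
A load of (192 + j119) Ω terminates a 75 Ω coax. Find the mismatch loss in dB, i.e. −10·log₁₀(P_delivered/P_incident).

mismatch loss ≈ 1.71 dB

Γ = (117 + j119)/(267 + j119), |Γ| = 0.571
|Γ|² = 0.326, so P_del/P_inc = 1 − |Γ|² = 0.674
ML = −10·log₁₀(1 − |Γ|²)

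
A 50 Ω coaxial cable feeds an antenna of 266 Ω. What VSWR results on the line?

VSWR ≈ 5.32

Γ = (266 − 50)/(266 + 50) = 0.684
VSWR = (1 + 0.684)/(1 − 0.684)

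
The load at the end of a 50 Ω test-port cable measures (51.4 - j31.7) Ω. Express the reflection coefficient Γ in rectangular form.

Γ ≈ 0.102 − j0.281

Γ = (Z_L − Z_0)/(Z_L + Z_0) = (1.4 − j31.7)/(101.4 − j31.7)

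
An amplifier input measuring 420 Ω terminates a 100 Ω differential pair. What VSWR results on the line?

VSWR ≈ 4.2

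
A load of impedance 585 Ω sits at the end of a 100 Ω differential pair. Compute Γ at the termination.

Γ = 0.708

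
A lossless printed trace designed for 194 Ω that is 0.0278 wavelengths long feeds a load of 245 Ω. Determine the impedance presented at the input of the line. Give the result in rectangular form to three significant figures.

βl = 2π × 0.0278 = 10°
tan(βl) = tan(10°) = 0.176
Z_in = Z_0·(Z_L + jZ_0·tanβl)/(Z_0 + jZ_L·tanβl)
     = 194·(245 + j34.2)/(194 + j43.2)

Z_in ≈ 241 − j19.4 Ω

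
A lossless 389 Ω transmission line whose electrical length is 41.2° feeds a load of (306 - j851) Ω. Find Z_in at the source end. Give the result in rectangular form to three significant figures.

Z_in ≈ 60.2 − j189 Ω

tan(βl) = tan(41.2°) = 0.875
Z_in = Z_0·(Z_L + jZ_0·tanβl)/(Z_0 + jZ_L·tanβl)
     = 389·(306 − j510)/(1130 + j268)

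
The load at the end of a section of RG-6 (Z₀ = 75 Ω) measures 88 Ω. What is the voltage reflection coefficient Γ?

Γ = (Z_L − Z_0)/(Z_L + Z_0) = (88 − 75)/(88 + 75) = 13/163

Γ = 0.0798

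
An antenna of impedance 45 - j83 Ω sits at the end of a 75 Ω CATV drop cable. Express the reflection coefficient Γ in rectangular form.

Γ ≈ 0.154 − j0.585

Γ = (Z_L − Z_0)/(Z_L + Z_0) = (-30 − j83)/(120 − j83)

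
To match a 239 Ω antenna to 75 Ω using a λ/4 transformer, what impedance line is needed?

Z_qwt ≈ 134 Ω

Z_qwt = √(Z_0·R_L) = √(75 × 239) = √17920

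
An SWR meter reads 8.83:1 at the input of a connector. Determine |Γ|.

|Γ| = (S − 1)/(S + 1) = (8.83 − 1)/(8.83 + 1) = 7.83/9.83

|Γ| ≈ 0.797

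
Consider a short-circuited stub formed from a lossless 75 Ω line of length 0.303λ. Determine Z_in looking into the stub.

Z_in ≈ −j217 Ω

βl = 2π × 0.303 = 109°
tan(βl) = -2.89
For a short-circuited stub, Z_in = jZ_0·tan(βl)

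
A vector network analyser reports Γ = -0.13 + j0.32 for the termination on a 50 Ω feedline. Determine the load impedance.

Z_L ≈ 31.9 + j23.2 Ω

Z_L = Z_0·(1 + Γ)/(1 − Γ) = 50·(0.87 + j0.32)/(1.13 − j0.32)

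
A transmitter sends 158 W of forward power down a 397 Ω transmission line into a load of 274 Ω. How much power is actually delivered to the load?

P_delivered ≈ 153 W

Γ = (274 − 397)/(274 + 397) = -0.183
|Γ|² = 0.0336
P_refl = |Γ|²·P_inc = 5.31 W, P_del = (1 − |Γ|²)·P_inc = 153 W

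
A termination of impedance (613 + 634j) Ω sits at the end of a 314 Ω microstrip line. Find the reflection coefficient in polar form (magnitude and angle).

Γ ≈ 0.624 ∠ 30.4°

Γ = (Z_L − Z_0)/(Z_L + Z_0) = (299 + j634)/(927 + j634)
|Γ| = 701/1120 = 0.624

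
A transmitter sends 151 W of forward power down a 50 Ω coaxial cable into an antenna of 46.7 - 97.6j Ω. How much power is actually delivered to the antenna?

|Γ| = |(-3.3 − j97.6)/(96.7 − j97.6)| = 0.711
|Γ|² = 0.505
P_refl = |Γ|²·P_inc = 76.3 W, P_del = (1 − |Γ|²)·P_inc = 74.7 W

P_delivered ≈ 74.7 W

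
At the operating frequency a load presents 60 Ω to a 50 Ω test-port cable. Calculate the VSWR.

VSWR ≈ 1.2

Γ = (60 − 50)/(60 + 50) = 0.0909
VSWR = (1 + 0.0909)/(1 − 0.0909)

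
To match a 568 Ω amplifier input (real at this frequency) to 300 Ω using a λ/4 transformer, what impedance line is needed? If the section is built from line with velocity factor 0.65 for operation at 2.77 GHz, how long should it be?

Z_qwt ≈ 413 Ω; length ≈ 1.76 cm

Z_qwt = √(Z_0·R_L) = √(300 × 568) = √170400
λ = 0.65·c/f = 0.0704 m, so l = λ/4 = 0.0176 m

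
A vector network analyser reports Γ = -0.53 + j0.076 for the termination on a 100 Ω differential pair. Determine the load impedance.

Z_L ≈ 30.4 + j6.48 Ω

Z_L = Z_0·(1 + Γ)/(1 − Γ) = 100·(0.47 + j0.076)/(1.53 − j0.076)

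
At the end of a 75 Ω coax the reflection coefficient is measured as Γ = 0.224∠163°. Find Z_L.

Z_L = Z_0·(1 + Γ)/(1 − Γ) = 75·(0.786 + j0.0655)/(1.21 − j0.0655)

Z_L ≈ 48.2 + j6.64 Ω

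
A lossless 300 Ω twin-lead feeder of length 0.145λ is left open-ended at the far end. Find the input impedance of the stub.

Z_in ≈ −j233 Ω

βl = 2π × 0.145 = 52.2°
tan(βl) = 1.29
For an open-ended stub, Z_in = −jZ_0·cot(βl) = −jZ_0/tan(βl)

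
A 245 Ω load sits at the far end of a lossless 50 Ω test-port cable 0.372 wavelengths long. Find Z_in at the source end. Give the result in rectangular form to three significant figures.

βl = 2π × 0.372 = 134°
tan(βl) = tan(134°) = -1.04
Z_in = Z_0·(Z_L + jZ_0·tanβl)/(Z_0 + jZ_L·tanβl)
     = 50·(245 − j51.9)/(50 − j254)

Z_in ≈ 18.9 + j44.4 Ω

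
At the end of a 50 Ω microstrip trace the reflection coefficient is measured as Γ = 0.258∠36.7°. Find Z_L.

Z_L ≈ 71.5 + j23.6 Ω

Z_L = Z_0·(1 + Γ)/(1 − Γ) = 50·(1.21 + j0.154)/(0.793 − j0.154)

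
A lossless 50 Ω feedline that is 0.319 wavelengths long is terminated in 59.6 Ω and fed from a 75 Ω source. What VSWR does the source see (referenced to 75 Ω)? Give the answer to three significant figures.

VSWR ≈ 1.71

βl = 2π × 0.319 = 115°
tan(βl) = -2.16
Z_in = Z_0·(Z_L + jZ_0·tanβl)/(Z_0 + jZ_L·tanβl) = 44.3 + j5.96 Ω
Γ_s = (Z_in − Z_s)/(Z_in + Z_s) = (-30.7 + j5.96)/(119 + j5.96), |Γ_s| = 0.262
VSWR = (1 + |Γ_s|)/(1 − |Γ_s|)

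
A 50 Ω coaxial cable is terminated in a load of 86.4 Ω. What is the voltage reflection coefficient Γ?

Γ = 0.267

Γ = (Z_L − Z_0)/(Z_L + Z_0) = (86.4 − 50)/(86.4 + 50) = 36.4/136.4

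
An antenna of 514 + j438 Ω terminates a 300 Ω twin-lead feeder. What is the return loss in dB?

Γ = (214 + j438)/(814 + j438), |Γ| = 0.527
RL = −20·log₁₀|Γ| = −20·log₁₀(0.527)

RL ≈ 5.56 dB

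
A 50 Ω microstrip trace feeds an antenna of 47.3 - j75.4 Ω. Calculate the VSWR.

VSWR ≈ 4.17

Γ = (Z_L − Z_0)/(Z_L + Z_0) = (-2.7 − j75.4)/(97.3 − j75.4)
|Γ| = 75.4/123 = 0.613
VSWR = (1 + |Γ|)/(1 − |Γ|) = 1.61/0.387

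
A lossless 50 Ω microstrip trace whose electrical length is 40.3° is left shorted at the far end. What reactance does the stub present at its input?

X_in ≈ 42.4 Ω (inductive)

tan(βl) = 0.848
For a shorted stub, Z_in = jZ_0·tan(βl)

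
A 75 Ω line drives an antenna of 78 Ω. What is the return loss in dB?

Γ = (78 − 75)/(78 + 75) = 0.0196
RL = −20·log₁₀|Γ| = −20·log₁₀(0.0196)

RL ≈ 34.2 dB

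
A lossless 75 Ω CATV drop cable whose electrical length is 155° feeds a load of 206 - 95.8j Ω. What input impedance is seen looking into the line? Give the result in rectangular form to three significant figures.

tan(βl) = tan(155°) = -0.466
Z_in = Z_0·(Z_L + jZ_0·tanβl)/(Z_0 + jZ_L·tanβl)
     = 75·(206 − j131)/(30.3 − j96.1)

Z_in ≈ 139 + j117 Ω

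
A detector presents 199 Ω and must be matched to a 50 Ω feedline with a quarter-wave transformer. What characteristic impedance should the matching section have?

Z_qwt ≈ 99.7 Ω

Z_qwt = √(Z_0·R_L) = √(50 × 199) = √9950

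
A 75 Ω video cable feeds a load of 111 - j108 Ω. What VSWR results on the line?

VSWR ≈ 3.25

Γ = (Z_L − Z_0)/(Z_L + Z_0) = (36 − j108)/(186 − j108)
|Γ| = 114/215 = 0.529
VSWR = (1 + |Γ|)/(1 − |Γ|) = 1.53/0.471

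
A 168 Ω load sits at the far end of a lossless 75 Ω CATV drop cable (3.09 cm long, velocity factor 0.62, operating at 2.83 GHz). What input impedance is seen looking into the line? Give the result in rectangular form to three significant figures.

λ = v/f = 0.62·c / 2.83 GHz = 0.0657 m
βl = 2π·l/λ = 2π × 0.47 = 169°
tan(βl) = tan(169°) = -0.19
Z_in = Z_0·(Z_L + jZ_0·tanβl)/(Z_0 + jZ_L·tanβl)
     = 75·(168 − j14.2)/(75 − j31.9)

Z_in ≈ 147 + j48.4 Ω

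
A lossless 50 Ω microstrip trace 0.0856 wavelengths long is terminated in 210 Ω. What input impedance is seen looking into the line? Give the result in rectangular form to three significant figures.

Z_in ≈ 39.1 − j68.2 Ω

βl = 2π × 0.0856 = 30.8°
tan(βl) = tan(30.8°) = 0.596
Z_in = Z_0·(Z_L + jZ_0·tanβl)/(Z_0 + jZ_L·tanβl)
     = 50·(210 + j29.8)/(50 + j125)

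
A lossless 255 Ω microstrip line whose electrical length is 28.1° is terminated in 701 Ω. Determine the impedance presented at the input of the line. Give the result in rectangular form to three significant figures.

Z_in ≈ 286 − j283 Ω

tan(βl) = tan(28.1°) = 0.534
Z_in = Z_0·(Z_L + jZ_0·tanβl)/(Z_0 + jZ_L·tanβl)
     = 255·(701 + j136)/(255 + j374)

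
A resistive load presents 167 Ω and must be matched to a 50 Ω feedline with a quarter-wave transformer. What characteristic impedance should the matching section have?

Z_qwt ≈ 91.4 Ω

Z_qwt = √(Z_0·R_L) = √(50 × 167) = √8350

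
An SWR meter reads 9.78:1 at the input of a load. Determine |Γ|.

|Γ| ≈ 0.814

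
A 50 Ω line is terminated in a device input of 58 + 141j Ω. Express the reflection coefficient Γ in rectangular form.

Γ = (Z_L − Z_0)/(Z_L + Z_0) = (8 + j141)/(108 + j141)

Γ ≈ 0.658 + j0.447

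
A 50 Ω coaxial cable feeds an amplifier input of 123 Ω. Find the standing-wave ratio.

VSWR ≈ 2.46

Γ = (123 − 50)/(123 + 50) = 0.422
VSWR = (1 + 0.422)/(1 − 0.422)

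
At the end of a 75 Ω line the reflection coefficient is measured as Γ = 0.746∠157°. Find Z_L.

Z_L ≈ 11.4 + j14.9 Ω

Z_L = Z_0·(1 + Γ)/(1 − Γ) = 75·(0.313 + j0.291)/(1.69 − j0.291)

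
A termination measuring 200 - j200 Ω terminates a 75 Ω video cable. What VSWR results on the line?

VSWR ≈ 5.53

Γ = (Z_L − Z_0)/(Z_L + Z_0) = (125 − j200)/(275 − j200)
|Γ| = 236/340 = 0.694
VSWR = (1 + |Γ|)/(1 − |Γ|) = 1.69/0.306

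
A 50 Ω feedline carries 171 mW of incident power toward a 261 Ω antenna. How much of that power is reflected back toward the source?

P_reflected ≈ 78.7 mW

Γ = (261 − 50)/(261 + 50) = 0.678
|Γ|² = 0.46
P_refl = |Γ|²·P_inc = 78.7 mW, P_del = (1 − |Γ|²)·P_inc = 92.3 mW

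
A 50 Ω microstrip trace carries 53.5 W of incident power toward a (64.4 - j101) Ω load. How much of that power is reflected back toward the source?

P_reflected ≈ 23.9 W

|Γ| = |(14.4 − j101)/(114.4 − j101)| = 0.669
|Γ|² = 0.447
P_refl = |Γ|²·P_inc = 23.9 W, P_del = (1 − |Γ|²)·P_inc = 29.6 W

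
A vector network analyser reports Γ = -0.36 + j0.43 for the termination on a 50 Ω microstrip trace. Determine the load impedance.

Z_L = Z_0·(1 + Γ)/(1 − Γ) = 50·(0.64 + j0.43)/(1.36 − j0.43)

Z_L ≈ 16.8 + j21.1 Ω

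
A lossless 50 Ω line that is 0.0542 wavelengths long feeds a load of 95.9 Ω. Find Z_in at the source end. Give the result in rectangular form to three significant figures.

βl = 2π × 0.0542 = 19.5°
tan(βl) = tan(19.5°) = 0.354
Z_in = Z_0·(Z_L + jZ_0·tanβl)/(Z_0 + jZ_L·tanβl)
     = 50·(95.9 + j17.7)/(50 + j34)

Z_in ≈ 73.8 − j32.5 Ω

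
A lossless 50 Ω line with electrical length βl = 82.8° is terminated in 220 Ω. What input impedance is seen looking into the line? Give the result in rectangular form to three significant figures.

tan(βl) = tan(82.8°) = 7.92
Z_in = Z_0·(Z_L + jZ_0·tanβl)/(Z_0 + jZ_L·tanβl)
     = 50·(220 + j396)/(50 + j1740)

Z_in ≈ 11.5 − j5.99 Ω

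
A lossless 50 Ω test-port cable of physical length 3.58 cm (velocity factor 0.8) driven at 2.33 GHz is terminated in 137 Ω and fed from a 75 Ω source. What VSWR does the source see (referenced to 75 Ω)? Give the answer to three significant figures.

λ = v/f = 0.8·c / 2.33 GHz = 0.103 m
βl = 2π·l/λ = 2π × 0.348 = 125°
tan(βl) = -1.42
Z_in = Z_0·(Z_L + jZ_0·tanβl)/(Z_0 + jZ_L·tanβl) = 25.6 + j28.6 Ω
Γ_s = (Z_in − Z_s)/(Z_in + Z_s) = (-49.4 + j28.6)/(101 + j28.6), |Γ_s| = 0.546
VSWR = (1 + |Γ_s|)/(1 − |Γ_s|)

VSWR ≈ 3.4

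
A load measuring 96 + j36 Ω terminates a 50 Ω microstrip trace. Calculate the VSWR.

VSWR ≈ 2.27

Γ = (Z_L − Z_0)/(Z_L + Z_0) = (46 + j36)/(146 + j36)
|Γ| = 58.4/150 = 0.388
VSWR = (1 + |Γ|)/(1 − |Γ|) = 1.39/0.612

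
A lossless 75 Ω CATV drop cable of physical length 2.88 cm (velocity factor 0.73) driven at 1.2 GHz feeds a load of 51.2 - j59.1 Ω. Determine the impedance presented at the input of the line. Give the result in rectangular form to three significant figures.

λ = v/f = 0.73·c / 1.2 GHz = 0.182 m
βl = 2π·l/λ = 2π × 0.158 = 56.8°
tan(βl) = tan(56.8°) = 1.53
Z_in = Z_0·(Z_L + jZ_0·tanβl)/(Z_0 + jZ_L·tanβl)
     = 75·(51.2 + j55.6)/(165 + j78.3)

Z_in ≈ 28.7 + j11.6 Ω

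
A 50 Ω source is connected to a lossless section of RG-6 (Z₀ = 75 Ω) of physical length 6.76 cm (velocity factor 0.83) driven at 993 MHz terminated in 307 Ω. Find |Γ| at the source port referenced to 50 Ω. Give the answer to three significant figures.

λ = v/f = 0.83·c / 993 MHz = 0.251 m
βl = 2π·l/λ = 2π × 0.27 = 97.1°
tan(βl) = -8.09
Z_in = Z_0·(Z_L + jZ_0·tanβl)/(Z_0 + jZ_L·tanβl) = 18.6 + j8.71 Ω
Γ_s = (Z_in − Z_s)/(Z_in + Z_s) = (-31.4 + j8.71)/(68.6 + j8.71), |Γ_s| = 0.472

|Γ| ≈ 0.472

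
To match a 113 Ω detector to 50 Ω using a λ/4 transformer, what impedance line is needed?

Z_qwt ≈ 75.2 Ω

Z_qwt = √(Z_0·R_L) = √(50 × 113) = √5650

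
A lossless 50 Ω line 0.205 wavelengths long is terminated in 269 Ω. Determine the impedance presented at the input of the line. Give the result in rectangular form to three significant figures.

βl = 2π × 0.205 = 73.8°
tan(βl) = tan(73.8°) = 3.44
Z_in = Z_0·(Z_L + jZ_0·tanβl)/(Z_0 + jZ_L·tanβl)
     = 50·(269 + j172)/(50 + j926)

Z_in ≈ 10 − j14 Ω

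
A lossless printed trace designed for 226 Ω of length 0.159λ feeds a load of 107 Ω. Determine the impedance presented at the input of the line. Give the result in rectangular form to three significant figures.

βl = 2π × 0.159 = 57.2°
tan(βl) = tan(57.2°) = 1.55
Z_in = Z_0·(Z_L + jZ_0·tanβl)/(Z_0 + jZ_L·tanβl)
     = 226·(107 + j351)/(226 + j166)

Z_in ≈ 237 + j177 Ω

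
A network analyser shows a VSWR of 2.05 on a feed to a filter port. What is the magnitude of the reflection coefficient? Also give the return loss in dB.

|Γ| = (S − 1)/(S + 1) = (2.05 − 1)/(2.05 + 1) = 1.05/3.05
RL = −20·log₁₀|Γ| = −20·log₁₀(0.344)

|Γ| ≈ 0.344; return loss ≈ 9.26 dB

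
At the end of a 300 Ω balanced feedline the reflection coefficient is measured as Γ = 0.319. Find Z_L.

Z_L ≈ 581 Ω

Z_L = Z_0·(1 + Γ)/(1 − Γ) = 300·(1.32)/(0.681)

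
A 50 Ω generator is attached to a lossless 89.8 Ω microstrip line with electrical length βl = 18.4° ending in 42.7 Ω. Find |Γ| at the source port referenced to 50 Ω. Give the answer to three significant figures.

tan(βl) = 0.333
Z_in = Z_0·(Z_L + jZ_0·tanβl)/(Z_0 + jZ_L·tanβl) = 46.3 + j22.6 Ω
Γ_s = (Z_in − Z_s)/(Z_in + Z_s) = (-3.73 + j22.6)/(96.3 + j22.6), |Γ_s| = 0.231

|Γ| ≈ 0.231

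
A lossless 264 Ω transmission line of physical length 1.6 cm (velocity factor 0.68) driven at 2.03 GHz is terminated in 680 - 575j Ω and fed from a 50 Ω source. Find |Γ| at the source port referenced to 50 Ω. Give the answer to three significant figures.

λ = v/f = 0.68·c / 2.03 GHz = 0.1 m
βl = 2π·l/λ = 2π × 0.159 = 57.3°
tan(βl) = 1.56
Z_in = Z_0·(Z_L + jZ_0·tanβl)/(Z_0 + jZ_L·tanβl) = 65.8 − j97.3 Ω
Γ_s = (Z_in − Z_s)/(Z_in + Z_s) = (15.8 − j97.3)/(116 − j97.3), |Γ_s| = 0.652

|Γ| ≈ 0.652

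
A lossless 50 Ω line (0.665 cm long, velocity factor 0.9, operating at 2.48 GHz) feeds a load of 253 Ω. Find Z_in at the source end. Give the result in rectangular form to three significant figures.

λ = v/f = 0.9·c / 2.48 GHz = 0.109 m
βl = 2π·l/λ = 2π × 0.0611 = 22°
tan(βl) = tan(22°) = 0.404
Z_in = Z_0·(Z_L + jZ_0·tanβl)/(Z_0 + jZ_L·tanβl)
     = 50·(253 + j20.2)/(50 + j102)

Z_in ≈ 56.9 − j96 Ω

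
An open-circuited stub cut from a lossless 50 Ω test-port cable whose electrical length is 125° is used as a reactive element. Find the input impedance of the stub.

tan(βl) = -1.43
For an open-circuited stub, Z_in = −jZ_0·cot(βl) = −jZ_0/tan(βl)

Z_in ≈ +j35 Ω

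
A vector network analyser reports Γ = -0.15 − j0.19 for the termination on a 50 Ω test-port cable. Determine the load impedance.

Z_L ≈ 34.6 − j14 Ω

Z_L = Z_0·(1 + Γ)/(1 − Γ) = 50·(0.85 − j0.19)/(1.15 + j0.19)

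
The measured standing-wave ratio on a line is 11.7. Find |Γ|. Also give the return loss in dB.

|Γ| = (S − 1)/(S + 1) = (11.7 − 1)/(11.7 + 1) = 10.7/12.7
RL = −20·log₁₀|Γ| = −20·log₁₀(0.843)

|Γ| ≈ 0.843; return loss ≈ 1.49 dB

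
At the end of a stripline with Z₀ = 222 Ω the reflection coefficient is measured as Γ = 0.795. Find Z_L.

Z_L = Z_0·(1 + Γ)/(1 − Γ) = 222·(1.79)/(0.205)

Z_L ≈ 1940 Ω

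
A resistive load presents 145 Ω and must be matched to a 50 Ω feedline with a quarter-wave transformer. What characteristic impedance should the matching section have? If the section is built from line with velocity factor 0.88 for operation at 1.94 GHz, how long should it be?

Z_qwt = √(Z_0·R_L) = √(50 × 145) = √7250
λ = 0.88·c/f = 0.136 m, so l = λ/4 = 0.034 m

Z_qwt ≈ 85.1 Ω; length ≈ 3.4 cm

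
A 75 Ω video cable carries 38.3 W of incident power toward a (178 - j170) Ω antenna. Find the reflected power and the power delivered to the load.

P_reflected ≈ 16.3 W; P_delivered ≈ 22 W

|Γ| = |(103 − j170)/(253 − j170)| = 0.652
|Γ|² = 0.425
P_refl = |Γ|²·P_inc = 16.3 W, P_del = (1 − |Γ|²)·P_inc = 22 W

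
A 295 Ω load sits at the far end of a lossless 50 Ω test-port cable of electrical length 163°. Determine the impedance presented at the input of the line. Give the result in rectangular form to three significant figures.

Z_in ≈ 75.8 + j122 Ω

tan(βl) = tan(163°) = -0.306
Z_in = Z_0·(Z_L + jZ_0·tanβl)/(Z_0 + jZ_L·tanβl)
     = 50·(295 − j15.3)/(50 − j90.2)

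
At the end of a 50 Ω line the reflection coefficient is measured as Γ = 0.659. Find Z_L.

Z_L ≈ 243 Ω

Z_L = Z_0·(1 + Γ)/(1 − Γ) = 50·(1.66)/(0.341)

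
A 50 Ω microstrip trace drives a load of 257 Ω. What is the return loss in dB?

RL ≈ 3.42 dB

Γ = (257 − 50)/(257 + 50) = 0.674
RL = −20·log₁₀|Γ| = −20·log₁₀(0.674)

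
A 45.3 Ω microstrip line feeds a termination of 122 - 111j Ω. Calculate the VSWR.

VSWR ≈ 5.1

Γ = (Z_L − Z_0)/(Z_L + Z_0) = (76.7 − j111)/(167.3 − j111)
|Γ| = 135/201 = 0.672
VSWR = (1 + |Γ|)/(1 − |Γ|) = 1.67/0.328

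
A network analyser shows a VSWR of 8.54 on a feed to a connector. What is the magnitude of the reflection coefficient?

|Γ| ≈ 0.79

|Γ| = (S − 1)/(S + 1) = (8.54 − 1)/(8.54 + 1) = 7.54/9.54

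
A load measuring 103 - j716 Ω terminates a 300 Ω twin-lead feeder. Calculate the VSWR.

VSWR ≈ 19.8

Γ = (Z_L − Z_0)/(Z_L + Z_0) = (-197 − j716)/(403 − j716)
|Γ| = 743/822 = 0.904
VSWR = (1 + |Γ|)/(1 − |Γ|) = 1.9/0.0962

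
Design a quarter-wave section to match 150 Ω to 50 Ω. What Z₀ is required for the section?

Z_qwt = √(Z_0·R_L) = √(50 × 150) = √7500

Z_qwt ≈ 86.6 Ω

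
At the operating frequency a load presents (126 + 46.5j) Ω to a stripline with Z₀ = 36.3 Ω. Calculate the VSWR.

Γ = (Z_L − Z_0)/(Z_L + Z_0) = (89.7 + j46.5)/(162.3 + j46.5)
|Γ| = 101/169 = 0.598
VSWR = (1 + |Γ|)/(1 − |Γ|) = 1.6/0.402

VSWR ≈ 3.98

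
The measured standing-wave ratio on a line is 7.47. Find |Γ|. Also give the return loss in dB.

|Γ| ≈ 0.764; return loss ≈ 2.34 dB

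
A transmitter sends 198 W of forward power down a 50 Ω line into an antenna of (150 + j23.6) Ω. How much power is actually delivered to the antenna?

|Γ| = |(100 + j23.6)/(200 + j23.6)| = 0.51
|Γ|² = 0.26
P_refl = |Γ|²·P_inc = 51.5 W, P_del = (1 − |Γ|²)·P_inc = 146 W

P_delivered ≈ 146 W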